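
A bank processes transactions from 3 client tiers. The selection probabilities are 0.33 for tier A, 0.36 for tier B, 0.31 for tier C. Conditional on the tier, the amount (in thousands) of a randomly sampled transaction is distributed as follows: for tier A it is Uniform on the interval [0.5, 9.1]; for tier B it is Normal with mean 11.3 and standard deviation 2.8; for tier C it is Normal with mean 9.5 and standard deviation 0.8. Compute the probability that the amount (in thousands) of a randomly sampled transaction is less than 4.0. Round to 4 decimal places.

Conditional on each tier, P(X < 4.0): A: 0.406977; B: 0.00456506; C: 3.09952e-12.
By total probability, P(X < 4.0) = 0.33·0.406977 + 0.36·0.00456506 + 0.31·3.09952e-12 = 0.135946.

0.1359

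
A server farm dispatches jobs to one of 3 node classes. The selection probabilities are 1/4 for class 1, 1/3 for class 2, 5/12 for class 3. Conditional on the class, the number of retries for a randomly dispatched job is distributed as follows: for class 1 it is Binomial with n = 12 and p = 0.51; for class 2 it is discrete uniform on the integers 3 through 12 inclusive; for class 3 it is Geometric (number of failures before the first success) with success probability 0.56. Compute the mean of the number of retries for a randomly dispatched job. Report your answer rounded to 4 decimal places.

4.3574

Component means — 1: 6.12; 2: 7.5; 3: 0.785714.
E[X] = 0.25·6.12 + 0.333333·7.5 + 0.416667·0.785714 = 4.35738.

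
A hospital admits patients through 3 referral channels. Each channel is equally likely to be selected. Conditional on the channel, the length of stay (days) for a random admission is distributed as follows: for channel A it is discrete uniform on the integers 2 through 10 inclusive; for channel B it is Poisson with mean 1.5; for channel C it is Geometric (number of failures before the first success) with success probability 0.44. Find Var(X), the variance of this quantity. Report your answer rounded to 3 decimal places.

Per component, A: μ=6, E[X²]=42.6667; B: μ=1.5, E[X²]=3.75; C: μ=1.27273, E[X²]=4.5124.
E[X] = 0.333333·6 + 0.333333·1.5 + 0.333333·1.27273 = 2.92424.
E[X²] = 0.333333·42.6667 + 0.333333·3.75 + 0.333333·4.5124 = 16.9764.
Var(X) = E[X²] − (E[X])² = 16.9764 − 8.55119 = 8.42516.

8.425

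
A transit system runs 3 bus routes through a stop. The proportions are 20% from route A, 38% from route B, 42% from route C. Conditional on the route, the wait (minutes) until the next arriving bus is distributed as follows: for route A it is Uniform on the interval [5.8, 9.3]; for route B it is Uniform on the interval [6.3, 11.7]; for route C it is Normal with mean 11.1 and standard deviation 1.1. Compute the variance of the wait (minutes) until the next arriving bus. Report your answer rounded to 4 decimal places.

Per component, A: μ=7.55, E[X²]=58.0233; B: μ=9, E[X²]=83.43; C: μ=11.1, E[X²]=124.42.
E[X] = 0.2·7.55 + 0.38·9 + 0.42·11.1 = 9.592.
E[X²] = 0.2·58.0233 + 0.38·83.43 + 0.42·124.42 = 95.5645.
Var(X) = E[X²] − (E[X])² = 95.5645 − 92.0065 = 3.558.

3.5580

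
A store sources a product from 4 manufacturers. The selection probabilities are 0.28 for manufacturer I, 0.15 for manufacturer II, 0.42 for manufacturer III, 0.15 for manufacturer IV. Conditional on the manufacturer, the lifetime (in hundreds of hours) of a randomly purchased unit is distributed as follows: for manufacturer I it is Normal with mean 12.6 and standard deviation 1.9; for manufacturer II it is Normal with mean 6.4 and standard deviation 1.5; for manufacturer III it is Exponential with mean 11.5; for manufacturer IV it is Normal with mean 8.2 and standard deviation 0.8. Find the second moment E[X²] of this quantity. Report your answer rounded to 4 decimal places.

For each component E[X²] = Var + (mean)², giving I: 162.37; II: 43.21; III: 264.5; IV: 67.88.
Overall E[X²] = 0.28·162.37 + 0.15·43.21 + 0.42·264.5 + 0.15·67.88 = 173.217.

173.2171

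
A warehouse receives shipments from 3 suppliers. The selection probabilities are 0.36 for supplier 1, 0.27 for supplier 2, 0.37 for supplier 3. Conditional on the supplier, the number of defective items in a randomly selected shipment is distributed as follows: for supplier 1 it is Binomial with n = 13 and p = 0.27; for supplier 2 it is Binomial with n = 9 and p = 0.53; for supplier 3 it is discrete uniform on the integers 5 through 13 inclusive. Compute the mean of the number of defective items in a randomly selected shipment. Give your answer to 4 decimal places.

5.8815

Component means — 1: 3.51; 2: 4.77; 3: 9.
E[X] = 0.36·3.51 + 0.27·4.77 + 0.37·9 = 5.8815.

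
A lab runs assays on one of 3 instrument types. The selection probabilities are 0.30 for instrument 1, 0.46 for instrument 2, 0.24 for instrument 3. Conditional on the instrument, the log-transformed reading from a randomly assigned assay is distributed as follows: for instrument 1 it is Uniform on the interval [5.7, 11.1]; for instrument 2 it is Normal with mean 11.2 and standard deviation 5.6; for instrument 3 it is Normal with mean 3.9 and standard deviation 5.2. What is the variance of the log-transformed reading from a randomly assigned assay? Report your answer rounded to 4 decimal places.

30.0673

Per component, 1: μ=8.4, E[X²]=72.99; 2: μ=11.2, E[X²]=156.8; 3: μ=3.9, E[X²]=42.25.
E[X] = 0.3·8.4 + 0.46·11.2 + 0.24·3.9 = 8.608.
E[X²] = 0.3·72.99 + 0.46·156.8 + 0.24·42.25 = 104.165.
Var(X) = E[X²] − (E[X])² = 104.165 − 74.0977 = 30.0673.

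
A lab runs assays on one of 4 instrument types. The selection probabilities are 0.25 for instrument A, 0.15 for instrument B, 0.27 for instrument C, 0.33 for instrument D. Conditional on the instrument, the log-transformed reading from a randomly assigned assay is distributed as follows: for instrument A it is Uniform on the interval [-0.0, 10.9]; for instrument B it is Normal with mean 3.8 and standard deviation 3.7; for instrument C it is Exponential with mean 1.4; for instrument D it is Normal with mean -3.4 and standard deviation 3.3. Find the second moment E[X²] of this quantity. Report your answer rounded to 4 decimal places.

For each component E[X²] = Var + (mean)², giving A: 39.6033; B: 28.13; C: 3.92; D: 22.45.
Overall E[X²] = 0.25·39.6033 + 0.15·28.13 + 0.27·3.92 + 0.33·22.45 = 22.5872.

22.5872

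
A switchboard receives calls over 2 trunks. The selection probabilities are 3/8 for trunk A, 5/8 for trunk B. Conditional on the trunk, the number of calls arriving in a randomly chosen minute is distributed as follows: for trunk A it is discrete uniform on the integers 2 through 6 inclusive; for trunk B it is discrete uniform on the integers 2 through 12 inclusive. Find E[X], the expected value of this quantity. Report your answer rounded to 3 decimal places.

Component means — A: 4; B: 7.
E[X] = 0.375·4 + 0.625·7 = 5.875.

5.875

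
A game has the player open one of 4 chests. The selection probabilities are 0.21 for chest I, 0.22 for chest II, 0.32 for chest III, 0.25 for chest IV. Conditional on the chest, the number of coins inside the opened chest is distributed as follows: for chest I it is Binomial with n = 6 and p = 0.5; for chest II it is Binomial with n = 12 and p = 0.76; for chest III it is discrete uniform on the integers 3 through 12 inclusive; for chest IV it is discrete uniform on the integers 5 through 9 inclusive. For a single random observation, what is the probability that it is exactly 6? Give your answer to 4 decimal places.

0.0928

Conditional on each chest, P(X = 6): I: 0.015625; II: 0.0340268; III: 0.1; IV: 0.2.
By total probability, P(X = 6) = 0.21·0.015625 + 0.22·0.0340268 + 0.32·0.1 + 0.25·0.2 = 0.0927671.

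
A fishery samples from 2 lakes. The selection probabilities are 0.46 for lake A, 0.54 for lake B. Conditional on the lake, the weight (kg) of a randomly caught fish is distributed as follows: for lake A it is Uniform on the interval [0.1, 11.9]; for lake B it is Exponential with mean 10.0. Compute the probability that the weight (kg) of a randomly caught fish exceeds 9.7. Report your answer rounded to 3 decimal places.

Conditional on each lake, P(X > 9.7): A: 0.186441; B: 0.379083.
By total probability, P(X > 9.7) = 0.46·0.186441 + 0.54·0.379083 = 0.290468.

0.290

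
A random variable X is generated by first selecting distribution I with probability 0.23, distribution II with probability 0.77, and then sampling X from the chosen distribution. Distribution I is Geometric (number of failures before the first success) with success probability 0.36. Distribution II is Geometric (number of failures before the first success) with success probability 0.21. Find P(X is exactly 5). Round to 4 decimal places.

Conditional on each component, P(X = 5): I: 0.0386547; II: 0.0646182.
By total probability, P(X = 5) = 0.23·0.0386547 + 0.77·0.0646182 = 0.0586466.

0.0586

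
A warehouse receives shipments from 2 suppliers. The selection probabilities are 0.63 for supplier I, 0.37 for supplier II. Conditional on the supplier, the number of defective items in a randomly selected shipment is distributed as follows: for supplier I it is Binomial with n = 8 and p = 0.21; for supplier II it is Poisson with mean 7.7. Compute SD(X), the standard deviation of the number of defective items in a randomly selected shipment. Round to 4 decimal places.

Per component, I: μ=1.68, E[X²]=4.1496; II: μ=7.7, E[X²]=66.99.
E[X] = 0.63·1.68 + 0.37·7.7 = 3.9074.
E[X²] = 0.63·4.1496 + 0.37·66.99 = 27.4005.
Var(X) = E[X²] − (E[X])² = 27.4005 − 15.2678 = 12.1328.
SD(X) = √12.1328 = 3.48321.

3.4832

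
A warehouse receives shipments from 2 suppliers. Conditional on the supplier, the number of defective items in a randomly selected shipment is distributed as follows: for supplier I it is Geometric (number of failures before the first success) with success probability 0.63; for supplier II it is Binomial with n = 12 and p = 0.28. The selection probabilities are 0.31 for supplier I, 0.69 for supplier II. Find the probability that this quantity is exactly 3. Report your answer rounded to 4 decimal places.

Conditional on each supplier, P(X = 3): I: 0.0319114; II: 0.251125.
By total probability, P(X = 3) = 0.31·0.0319114 + 0.69·0.251125 = 0.183168.

0.1832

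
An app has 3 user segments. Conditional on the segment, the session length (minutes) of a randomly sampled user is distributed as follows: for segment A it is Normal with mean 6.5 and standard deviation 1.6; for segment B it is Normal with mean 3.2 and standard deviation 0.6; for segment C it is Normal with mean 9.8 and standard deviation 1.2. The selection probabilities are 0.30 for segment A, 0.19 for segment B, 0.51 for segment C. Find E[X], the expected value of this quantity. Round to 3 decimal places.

7.556

Component means — A: 6.5; B: 3.2; C: 9.8.
E[X] = 0.3·6.5 + 0.19·3.2 + 0.51·9.8 = 7.556.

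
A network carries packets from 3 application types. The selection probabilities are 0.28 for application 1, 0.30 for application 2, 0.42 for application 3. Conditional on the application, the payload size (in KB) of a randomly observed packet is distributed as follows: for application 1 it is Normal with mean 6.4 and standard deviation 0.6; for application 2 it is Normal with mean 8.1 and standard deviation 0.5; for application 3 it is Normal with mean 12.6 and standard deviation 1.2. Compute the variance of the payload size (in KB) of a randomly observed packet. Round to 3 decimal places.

Per component, 1: μ=6.4, E[X²]=41.32; 2: μ=8.1, E[X²]=65.86; 3: μ=12.6, E[X²]=160.2.
E[X] = 0.28·6.4 + 0.3·8.1 + 0.42·12.6 = 9.514.
E[X²] = 0.28·41.32 + 0.3·65.86 + 0.42·160.2 = 98.6116.
Var(X) = E[X²] − (E[X])² = 98.6116 − 90.5162 = 8.0954.

8.095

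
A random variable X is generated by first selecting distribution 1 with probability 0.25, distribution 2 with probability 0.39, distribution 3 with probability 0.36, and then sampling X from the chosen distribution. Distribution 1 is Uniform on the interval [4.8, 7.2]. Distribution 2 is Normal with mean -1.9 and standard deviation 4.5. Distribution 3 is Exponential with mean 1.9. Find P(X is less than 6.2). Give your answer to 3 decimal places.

0.868

Conditional on each component, P(X < 6.2): 1: 0.583333; 2: 0.96407; 3: 0.961733.
By total probability, P(X < 6.2) = 0.25·0.583333 + 0.39·0.96407 + 0.36·0.961733 = 0.868044.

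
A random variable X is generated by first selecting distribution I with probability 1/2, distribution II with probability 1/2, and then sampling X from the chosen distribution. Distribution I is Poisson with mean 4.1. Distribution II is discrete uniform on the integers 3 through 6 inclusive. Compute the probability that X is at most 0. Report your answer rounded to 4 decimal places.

Conditional on each component, P(X ≤ 0): I: 0.0165727; II: 0.
By total probability, P(X ≤ 0) = 0.5·0.0165727 + 0.5·0 = 0.00828634.

0.0083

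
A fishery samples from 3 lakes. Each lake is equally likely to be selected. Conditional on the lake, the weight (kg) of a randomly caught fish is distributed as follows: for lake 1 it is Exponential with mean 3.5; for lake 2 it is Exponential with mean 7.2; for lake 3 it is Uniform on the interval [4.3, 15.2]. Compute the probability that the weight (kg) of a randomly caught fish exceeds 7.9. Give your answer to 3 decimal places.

Conditional on each lake, P(X > 7.9): 1: 0.104649; 2: 0.333797; 3: 0.669725.
By total probability, P(X > 7.9) = 0.333333·0.104649 + 0.333333·0.333797 + 0.333333·0.669725 = 0.36939.

0.369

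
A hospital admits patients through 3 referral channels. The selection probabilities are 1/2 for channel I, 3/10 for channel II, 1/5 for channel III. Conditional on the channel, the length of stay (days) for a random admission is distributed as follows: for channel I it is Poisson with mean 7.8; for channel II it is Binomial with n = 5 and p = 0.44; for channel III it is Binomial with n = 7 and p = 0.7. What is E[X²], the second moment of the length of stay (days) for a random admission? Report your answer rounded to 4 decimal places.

For each component E[X²] = Var + (mean)², giving I: 68.64; II: 6.072; III: 25.48.
Overall E[X²] = 0.5·68.64 + 0.3·6.072 + 0.2·25.48 = 41.2376.

41.2376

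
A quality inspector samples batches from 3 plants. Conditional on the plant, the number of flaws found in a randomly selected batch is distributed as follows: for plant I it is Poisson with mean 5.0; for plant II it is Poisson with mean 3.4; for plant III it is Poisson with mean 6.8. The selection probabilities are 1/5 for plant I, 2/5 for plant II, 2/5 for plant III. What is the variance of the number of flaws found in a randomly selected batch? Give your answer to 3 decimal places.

Per component, I: μ=5, E[X²]=30; II: μ=3.4, E[X²]=14.96; III: μ=6.8, E[X²]=53.04.
E[X] = 0.2·5 + 0.4·3.4 + 0.4·6.8 = 5.08.
E[X²] = 0.2·30 + 0.4·14.96 + 0.4·53.04 = 33.2.
Var(X) = E[X²] − (E[X])² = 33.2 − 25.8064 = 7.3936.

7.394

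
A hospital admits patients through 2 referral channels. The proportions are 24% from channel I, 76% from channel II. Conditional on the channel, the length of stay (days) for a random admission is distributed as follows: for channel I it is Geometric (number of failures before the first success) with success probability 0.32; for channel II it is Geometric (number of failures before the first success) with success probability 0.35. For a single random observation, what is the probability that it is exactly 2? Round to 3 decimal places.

Conditional on each channel, P(X = 2): I: 0.147968; II: 0.147875.
By total probability, P(X = 2) = 0.24·0.147968 + 0.76·0.147875 = 0.147897.

0.148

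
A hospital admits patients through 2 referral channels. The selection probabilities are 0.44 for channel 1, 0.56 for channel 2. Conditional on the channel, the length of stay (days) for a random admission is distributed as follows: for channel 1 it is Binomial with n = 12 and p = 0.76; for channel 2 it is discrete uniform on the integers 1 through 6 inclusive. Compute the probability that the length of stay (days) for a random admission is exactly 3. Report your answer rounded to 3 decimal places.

Conditional on each channel, P(X = 3): 1: 0.000255132; 2: 0.166667.
By total probability, P(X = 3) = 0.44·0.000255132 + 0.56·0.166667 = 0.0934456.

0.093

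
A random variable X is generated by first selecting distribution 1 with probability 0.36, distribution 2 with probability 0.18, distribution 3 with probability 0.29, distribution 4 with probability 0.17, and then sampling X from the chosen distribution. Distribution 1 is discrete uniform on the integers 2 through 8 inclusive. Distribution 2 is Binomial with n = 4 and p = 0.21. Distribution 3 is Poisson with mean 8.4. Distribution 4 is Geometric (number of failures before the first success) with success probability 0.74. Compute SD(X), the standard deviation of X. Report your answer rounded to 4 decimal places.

3.7298

Per component, 1: μ=5, E[X²]=29; 2: μ=0.84, E[X²]=1.3692; 3: μ=8.4, E[X²]=78.96; 4: μ=0.351351, E[X²]=0.598247.
E[X] = 0.36·5 + 0.18·0.84 + 0.29·8.4 + 0.17·0.351351 = 4.44693.
E[X²] = 0.36·29 + 0.18·1.3692 + 0.29·78.96 + 0.17·0.598247 = 33.6866.
Var(X) = E[X²] − (E[X])² = 33.6866 − 19.7752 = 13.9114.
SD(X) = √13.9114 = 3.7298.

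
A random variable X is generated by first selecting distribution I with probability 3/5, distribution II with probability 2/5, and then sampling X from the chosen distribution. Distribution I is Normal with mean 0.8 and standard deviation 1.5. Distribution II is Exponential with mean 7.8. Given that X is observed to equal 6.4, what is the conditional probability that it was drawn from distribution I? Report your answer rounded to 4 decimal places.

0.0066

Likelihoods f(6.4 | ·): I: 0.000250189; II: 0.0564366.
Posterior ∝ prior × likelihood. Numerator for I: 0.6·0.000250189 = 0.000150114.
Normalizing constant: 0.6·0.000250189 + 0.4·0.0564366 = 0.0227248.
P(I | observation) = 0.000150114 / 0.0227248 = 0.00660573.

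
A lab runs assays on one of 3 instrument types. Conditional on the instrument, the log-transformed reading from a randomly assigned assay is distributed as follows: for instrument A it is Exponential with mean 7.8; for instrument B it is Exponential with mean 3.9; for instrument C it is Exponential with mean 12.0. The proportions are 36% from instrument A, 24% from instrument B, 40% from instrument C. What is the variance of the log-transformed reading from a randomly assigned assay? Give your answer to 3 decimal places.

93.306

Per component, A: μ=7.8, E[X²]=121.68; B: μ=3.9, E[X²]=30.42; C: μ=12, E[X²]=288.
E[X] = 0.36·7.8 + 0.24·3.9 + 0.4·12 = 8.544.
E[X²] = 0.36·121.68 + 0.24·30.42 + 0.4·288 = 166.306.
Var(X) = E[X²] − (E[X])² = 166.306 − 72.9999 = 93.3057.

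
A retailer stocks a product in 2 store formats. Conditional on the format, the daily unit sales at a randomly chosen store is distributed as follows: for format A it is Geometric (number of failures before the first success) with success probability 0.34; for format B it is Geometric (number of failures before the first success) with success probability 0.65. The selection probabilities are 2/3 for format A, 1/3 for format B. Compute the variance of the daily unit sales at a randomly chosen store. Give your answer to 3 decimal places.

4.520

Per component, A: μ=1.94118, E[X²]=9.47751; B: μ=0.538462, E[X²]=1.11834.
E[X] = 0.666667·1.94118 + 0.333333·0.538462 = 1.4736.
E[X²] = 0.666667·9.47751 + 0.333333·1.11834 = 6.69112.
Var(X) = E[X²] − (E[X])² = 6.69112 − 2.17151 = 4.51961.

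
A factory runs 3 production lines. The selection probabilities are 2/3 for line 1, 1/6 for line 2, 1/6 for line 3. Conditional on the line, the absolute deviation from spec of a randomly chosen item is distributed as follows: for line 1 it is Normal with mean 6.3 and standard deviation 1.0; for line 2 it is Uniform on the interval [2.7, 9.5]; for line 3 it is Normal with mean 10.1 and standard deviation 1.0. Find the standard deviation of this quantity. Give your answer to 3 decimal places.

1.879

Per component, 1: μ=6.3, E[X²]=40.69; 2: μ=6.1, E[X²]=41.0633; 3: μ=10.1, E[X²]=103.01.
E[X] = 0.666667·6.3 + 0.166667·6.1 + 0.166667·10.1 = 6.9.
E[X²] = 0.666667·40.69 + 0.166667·41.0633 + 0.166667·103.01 = 51.1389.
Var(X) = E[X²] − (E[X])² = 51.1389 − 47.61 = 3.52889.
SD(X) = √3.52889 = 1.87853.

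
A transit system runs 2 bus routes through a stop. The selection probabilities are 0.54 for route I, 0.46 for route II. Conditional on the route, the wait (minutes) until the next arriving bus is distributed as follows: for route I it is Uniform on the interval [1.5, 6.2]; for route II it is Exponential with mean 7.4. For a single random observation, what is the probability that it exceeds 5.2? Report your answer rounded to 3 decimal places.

Conditional on each route, P(X > 5.2): I: 0.212766; II: 0.495245.
By total probability, P(X > 5.2) = 0.54·0.212766 + 0.46·0.495245 = 0.342706.

0.343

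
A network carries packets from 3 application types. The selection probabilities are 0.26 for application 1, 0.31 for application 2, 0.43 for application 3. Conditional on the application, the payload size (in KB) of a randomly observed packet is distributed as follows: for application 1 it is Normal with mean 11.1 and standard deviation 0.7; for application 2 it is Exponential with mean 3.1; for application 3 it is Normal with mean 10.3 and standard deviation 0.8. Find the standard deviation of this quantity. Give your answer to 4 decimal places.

3.9398

Per component, 1: μ=11.1, E[X²]=123.7; 2: μ=3.1, E[X²]=19.22; 3: μ=10.3, E[X²]=106.73.
E[X] = 0.26·11.1 + 0.31·3.1 + 0.43·10.3 = 8.276.
E[X²] = 0.26·123.7 + 0.31·19.22 + 0.43·106.73 = 84.0141.
Var(X) = E[X²] − (E[X])² = 84.0141 − 68.4922 = 15.5219.
SD(X) = √15.5219 = 3.93979.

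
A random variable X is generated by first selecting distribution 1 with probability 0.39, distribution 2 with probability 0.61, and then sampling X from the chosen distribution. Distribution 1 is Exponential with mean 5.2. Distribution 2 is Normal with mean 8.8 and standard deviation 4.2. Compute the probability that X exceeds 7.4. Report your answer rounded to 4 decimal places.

Conditional on each component, P(X > 7.4): 1: 0.240971; 2: 0.630559.
By total probability, P(X > 7.4) = 0.39·0.240971 + 0.61·0.630559 = 0.47862.

0.4786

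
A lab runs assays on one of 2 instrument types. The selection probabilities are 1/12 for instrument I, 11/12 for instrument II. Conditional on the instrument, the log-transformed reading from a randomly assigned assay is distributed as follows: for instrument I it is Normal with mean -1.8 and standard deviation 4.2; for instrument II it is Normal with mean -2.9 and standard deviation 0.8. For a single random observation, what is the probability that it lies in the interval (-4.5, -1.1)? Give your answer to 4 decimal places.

Conditional on each instrument, P(-4.5 < X < -1.1): I: 0.306025; II: 0.965025.
By total probability, P(-4.5 < X < -1.1) = 0.0833333·0.306025 + 0.916667·0.965025 = 0.910109.

0.9101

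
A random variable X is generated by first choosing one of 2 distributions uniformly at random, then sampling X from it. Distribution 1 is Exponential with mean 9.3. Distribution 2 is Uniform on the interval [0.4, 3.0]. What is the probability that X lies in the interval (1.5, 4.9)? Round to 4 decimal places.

0.4188

Conditional on each component, P(1.5 < X < 4.9): 1: 0.260602; 2: 0.576923.
By total probability, P(1.5 < X < 4.9) = 0.5·0.260602 + 0.5·0.576923 = 0.418762.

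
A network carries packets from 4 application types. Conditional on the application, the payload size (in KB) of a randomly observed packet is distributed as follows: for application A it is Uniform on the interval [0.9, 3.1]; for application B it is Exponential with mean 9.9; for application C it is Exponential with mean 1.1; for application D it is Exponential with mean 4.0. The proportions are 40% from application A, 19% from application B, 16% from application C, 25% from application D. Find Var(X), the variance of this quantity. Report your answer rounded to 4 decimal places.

32.5159

Per component, A: μ=2, E[X²]=4.40333; B: μ=9.9, E[X²]=196.02; C: μ=1.1, E[X²]=2.42; D: μ=4, E[X²]=32.
E[X] = 0.4·2 + 0.19·9.9 + 0.16·1.1 + 0.25·4 = 3.857.
E[X²] = 0.4·4.40333 + 0.19·196.02 + 0.16·2.42 + 0.25·32 = 47.3923.
Var(X) = E[X²] − (E[X])² = 47.3923 − 14.8764 = 32.5159.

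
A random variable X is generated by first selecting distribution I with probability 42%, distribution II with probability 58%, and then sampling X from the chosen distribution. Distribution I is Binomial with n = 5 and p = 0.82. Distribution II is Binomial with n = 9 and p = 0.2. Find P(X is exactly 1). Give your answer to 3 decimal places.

0.177

Conditional on each component, P(X = 1): I: 0.00430402; II: 0.30199.
By total probability, P(X = 1) = 0.42·0.00430402 + 0.58·0.30199 = 0.176962.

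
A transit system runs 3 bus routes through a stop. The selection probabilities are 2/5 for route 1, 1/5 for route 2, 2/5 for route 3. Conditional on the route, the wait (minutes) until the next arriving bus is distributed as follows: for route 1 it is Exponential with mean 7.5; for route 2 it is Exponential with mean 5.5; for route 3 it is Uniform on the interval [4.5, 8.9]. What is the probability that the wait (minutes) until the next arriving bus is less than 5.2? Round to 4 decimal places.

0.3860

Conditional on each route, P(X < 5.2): 1: 0.500093; 2: 0.611497; 3: 0.159091.
By total probability, P(X < 5.2) = 0.4·0.500093 + 0.2·0.611497 + 0.4·0.159091 = 0.385973.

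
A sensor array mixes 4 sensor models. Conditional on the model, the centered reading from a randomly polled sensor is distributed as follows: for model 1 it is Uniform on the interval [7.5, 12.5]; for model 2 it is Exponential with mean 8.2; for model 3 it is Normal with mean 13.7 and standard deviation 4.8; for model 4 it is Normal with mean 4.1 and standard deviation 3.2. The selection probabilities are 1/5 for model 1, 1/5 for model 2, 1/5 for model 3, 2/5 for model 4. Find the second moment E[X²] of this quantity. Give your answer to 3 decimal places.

For each component E[X²] = Var + (mean)², giving 1: 102.083; 2: 134.48; 3: 210.73; 4: 27.05.
Overall E[X²] = 0.2·102.083 + 0.2·134.48 + 0.2·210.73 + 0.4·27.05 = 100.279.

100.279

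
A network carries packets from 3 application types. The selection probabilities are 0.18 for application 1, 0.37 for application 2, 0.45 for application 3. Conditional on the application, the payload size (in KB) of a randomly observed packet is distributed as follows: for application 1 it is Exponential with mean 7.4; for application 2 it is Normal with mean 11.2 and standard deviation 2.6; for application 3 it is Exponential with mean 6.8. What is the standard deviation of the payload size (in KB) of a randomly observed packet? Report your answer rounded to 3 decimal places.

Per component, 1: μ=7.4, E[X²]=109.52; 2: μ=11.2, E[X²]=132.2; 3: μ=6.8, E[X²]=92.48.
E[X] = 0.18·7.4 + 0.37·11.2 + 0.45·6.8 = 8.536.
E[X²] = 0.18·109.52 + 0.37·132.2 + 0.45·92.48 = 110.244.
Var(X) = E[X²] − (E[X])² = 110.244 − 72.8633 = 37.3803.
SD(X) = √37.3803 = 6.11394.

6.114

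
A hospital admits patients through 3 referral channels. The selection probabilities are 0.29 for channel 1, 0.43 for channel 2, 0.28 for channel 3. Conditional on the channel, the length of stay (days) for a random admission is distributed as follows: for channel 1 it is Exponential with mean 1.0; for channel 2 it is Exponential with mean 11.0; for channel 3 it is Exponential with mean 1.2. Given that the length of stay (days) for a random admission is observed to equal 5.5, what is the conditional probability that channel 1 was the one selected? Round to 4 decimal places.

0.0434

Likelihoods f(5.5 | ·): 1: 0.00408677; 2: 0.0551392; 3: 0.00851731.
Posterior ∝ prior × likelihood. Numerator for 1: 0.29·0.00408677 = 0.00118516.
Normalizing constant: 0.29·0.00408677 + 0.43·0.0551392 + 0.28·0.00851731 = 0.0272798.
P(1 | observation) = 0.00118516 / 0.0272798 = 0.0434447.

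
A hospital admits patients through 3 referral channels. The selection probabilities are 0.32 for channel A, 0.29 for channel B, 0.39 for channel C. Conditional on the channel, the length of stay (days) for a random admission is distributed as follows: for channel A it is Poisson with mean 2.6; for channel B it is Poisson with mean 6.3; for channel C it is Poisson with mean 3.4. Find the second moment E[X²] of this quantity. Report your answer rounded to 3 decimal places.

For each component E[X²] = Var + (mean)², giving A: 9.36; B: 45.99; C: 14.96.
Overall E[X²] = 0.32·9.36 + 0.29·45.99 + 0.39·14.96 = 22.1667.

22.167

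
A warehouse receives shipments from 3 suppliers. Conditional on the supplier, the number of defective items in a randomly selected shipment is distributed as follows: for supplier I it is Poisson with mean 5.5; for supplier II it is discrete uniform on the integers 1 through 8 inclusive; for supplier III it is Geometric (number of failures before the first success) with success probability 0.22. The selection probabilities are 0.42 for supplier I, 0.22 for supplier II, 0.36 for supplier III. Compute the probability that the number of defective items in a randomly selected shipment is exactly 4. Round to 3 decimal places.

Conditional on each supplier, P(X = 4): I: 0.155819; II: 0.125; III: 0.0814331.
By total probability, P(X = 4) = 0.42·0.155819 + 0.22·0.125 + 0.36·0.0814331 = 0.12226.

0.122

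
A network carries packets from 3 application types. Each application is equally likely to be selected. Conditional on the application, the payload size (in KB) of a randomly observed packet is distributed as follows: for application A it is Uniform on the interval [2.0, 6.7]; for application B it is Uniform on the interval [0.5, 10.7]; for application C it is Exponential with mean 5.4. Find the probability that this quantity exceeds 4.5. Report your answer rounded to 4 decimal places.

Conditional on each application, P(X > 4.5): A: 0.468085; B: 0.607843; C: 0.434598.
By total probability, P(X > 4.5) = 0.333333·0.468085 + 0.333333·0.607843 + 0.333333·0.434598 = 0.503509.

0.5035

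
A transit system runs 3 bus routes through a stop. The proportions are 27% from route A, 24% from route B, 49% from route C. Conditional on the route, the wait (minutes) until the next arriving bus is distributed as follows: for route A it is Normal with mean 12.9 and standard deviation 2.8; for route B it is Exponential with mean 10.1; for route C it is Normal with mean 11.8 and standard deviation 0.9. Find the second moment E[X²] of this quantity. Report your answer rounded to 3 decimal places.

For each component E[X²] = Var + (mean)², giving A: 174.25; B: 204.02; C: 140.05.
Overall E[X²] = 0.27·174.25 + 0.24·204.02 + 0.49·140.05 = 164.637.

164.637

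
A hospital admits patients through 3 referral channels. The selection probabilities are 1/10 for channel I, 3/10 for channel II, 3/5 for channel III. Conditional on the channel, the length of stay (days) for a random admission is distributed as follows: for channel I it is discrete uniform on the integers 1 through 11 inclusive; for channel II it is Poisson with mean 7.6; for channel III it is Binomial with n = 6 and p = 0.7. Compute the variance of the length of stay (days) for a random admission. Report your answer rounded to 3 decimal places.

Per component, I: μ=6, E[X²]=46; II: μ=7.6, E[X²]=65.36; III: μ=4.2, E[X²]=18.9.
E[X] = 0.1·6 + 0.3·7.6 + 0.6·4.2 = 5.4.
E[X²] = 0.1·46 + 0.3·65.36 + 0.6·18.9 = 35.548.
Var(X) = E[X²] − (E[X])² = 35.548 − 29.16 = 6.388.

6.388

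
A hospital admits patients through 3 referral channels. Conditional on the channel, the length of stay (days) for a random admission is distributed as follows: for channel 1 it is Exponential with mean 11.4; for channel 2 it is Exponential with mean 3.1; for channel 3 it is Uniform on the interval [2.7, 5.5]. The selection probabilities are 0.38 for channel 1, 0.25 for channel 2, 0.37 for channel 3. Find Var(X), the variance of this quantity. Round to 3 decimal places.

66.159

Per component, 1: μ=11.4, E[X²]=259.92; 2: μ=3.1, E[X²]=19.22; 3: μ=4.1, E[X²]=17.4633.
E[X] = 0.38·11.4 + 0.25·3.1 + 0.37·4.1 = 6.624.
E[X²] = 0.38·259.92 + 0.25·19.22 + 0.37·17.4633 = 110.036.
Var(X) = E[X²] − (E[X])² = 110.036 − 43.8774 = 66.1587.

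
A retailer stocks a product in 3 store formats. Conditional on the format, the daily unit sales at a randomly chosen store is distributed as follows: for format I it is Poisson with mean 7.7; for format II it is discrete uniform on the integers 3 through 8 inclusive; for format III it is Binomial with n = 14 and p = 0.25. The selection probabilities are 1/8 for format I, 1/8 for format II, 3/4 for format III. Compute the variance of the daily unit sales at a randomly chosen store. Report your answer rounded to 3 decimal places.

Per component, I: μ=7.7, E[X²]=66.99; II: μ=5.5, E[X²]=33.1667; III: μ=3.5, E[X²]=14.875.
E[X] = 0.125·7.7 + 0.125·5.5 + 0.75·3.5 = 4.275.
E[X²] = 0.125·66.99 + 0.125·33.1667 + 0.75·14.875 = 23.6758.
Var(X) = E[X²] − (E[X])² = 23.6758 − 18.2756 = 5.40021.

5.400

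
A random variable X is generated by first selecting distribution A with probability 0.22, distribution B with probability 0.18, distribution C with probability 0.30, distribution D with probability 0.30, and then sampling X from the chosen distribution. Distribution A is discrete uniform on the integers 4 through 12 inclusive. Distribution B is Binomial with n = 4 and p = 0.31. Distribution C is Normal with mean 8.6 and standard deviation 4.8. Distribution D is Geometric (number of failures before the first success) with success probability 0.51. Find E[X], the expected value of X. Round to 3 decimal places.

4.851

Component means — A: 8; B: 1.24; C: 8.6; D: 0.960784.
E[X] = 0.22·8 + 0.18·1.24 + 0.3·8.6 + 0.3·0.960784 = 4.85144.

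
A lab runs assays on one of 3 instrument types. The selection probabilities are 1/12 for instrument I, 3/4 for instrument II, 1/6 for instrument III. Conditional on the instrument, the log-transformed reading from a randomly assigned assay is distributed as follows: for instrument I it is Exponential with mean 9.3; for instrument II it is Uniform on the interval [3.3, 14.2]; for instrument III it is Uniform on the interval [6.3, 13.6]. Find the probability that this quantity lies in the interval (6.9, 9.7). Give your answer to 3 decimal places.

0.267

Conditional on each instrument, P(6.9 < X < 9.7): I: 0.123799; II: 0.256881; III: 0.383562.
By total probability, P(6.9 < X < 9.7) = 0.0833333·0.123799 + 0.75·0.256881 + 0.166667·0.383562 = 0.266904.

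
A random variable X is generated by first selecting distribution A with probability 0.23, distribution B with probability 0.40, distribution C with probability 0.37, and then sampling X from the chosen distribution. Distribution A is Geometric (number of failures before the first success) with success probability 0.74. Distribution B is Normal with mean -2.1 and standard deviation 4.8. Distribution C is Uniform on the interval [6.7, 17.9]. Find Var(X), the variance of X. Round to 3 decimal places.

Per component, A: μ=0.351351, E[X²]=0.598247; B: μ=-2.1, E[X²]=27.45; C: μ=12.3, E[X²]=161.743.
E[X] = 0.23·0.351351 + 0.4·-2.1 + 0.37·12.3 = 3.79181.
E[X²] = 0.23·0.598247 + 0.4·27.45 + 0.37·161.743 = 70.9626.
Var(X) = E[X²] − (E[X])² = 70.9626 − 14.3778 = 56.5848.

56.585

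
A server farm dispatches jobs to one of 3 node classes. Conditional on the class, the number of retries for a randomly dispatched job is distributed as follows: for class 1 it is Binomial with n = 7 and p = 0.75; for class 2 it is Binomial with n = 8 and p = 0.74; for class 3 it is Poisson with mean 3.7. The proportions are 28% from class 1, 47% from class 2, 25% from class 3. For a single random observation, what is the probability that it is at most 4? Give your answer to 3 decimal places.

Conditional on each class, P(X ≤ 4): 1: 0.243591; 2: 0.128117; 3: 0.687219.
By total probability, P(X ≤ 4) = 0.28·0.243591 + 0.47·0.128117 + 0.25·0.687219 = 0.300225.

0.300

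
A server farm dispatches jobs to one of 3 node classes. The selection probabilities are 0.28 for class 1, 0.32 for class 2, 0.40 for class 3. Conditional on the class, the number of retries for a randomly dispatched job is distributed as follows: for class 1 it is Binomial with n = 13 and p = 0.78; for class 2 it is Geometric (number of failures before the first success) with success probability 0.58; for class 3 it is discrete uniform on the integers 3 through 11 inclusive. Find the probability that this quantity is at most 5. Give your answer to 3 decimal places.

Conditional on each class, P(X ≤ 5): 1: 0.00239754; 2: 0.994511; 3: 0.333333.
By total probability, P(X ≤ 5) = 0.28·0.00239754 + 0.32·0.994511 + 0.4·0.333333 = 0.452248.

0.452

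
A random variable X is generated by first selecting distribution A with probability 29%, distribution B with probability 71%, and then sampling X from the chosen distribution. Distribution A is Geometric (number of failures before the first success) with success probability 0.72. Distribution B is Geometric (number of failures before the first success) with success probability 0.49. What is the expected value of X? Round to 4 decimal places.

Component means — A: 0.388889; B: 1.04082.
E[X] = 0.29·0.388889 + 0.71·1.04082 = 0.851757.

0.8518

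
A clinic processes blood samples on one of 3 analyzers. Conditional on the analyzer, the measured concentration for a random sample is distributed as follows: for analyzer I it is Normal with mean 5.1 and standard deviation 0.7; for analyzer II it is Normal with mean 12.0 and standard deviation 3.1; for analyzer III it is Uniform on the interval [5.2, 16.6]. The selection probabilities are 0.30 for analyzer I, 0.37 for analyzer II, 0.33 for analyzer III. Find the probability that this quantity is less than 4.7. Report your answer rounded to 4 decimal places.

0.0886

Conditional on each analyzer, P(X < 4.7): I: 0.283855; II: 0.00926537; III: 0.
By total probability, P(X < 4.7) = 0.3·0.283855 + 0.37·0.00926537 + 0.33·0 = 0.0885846.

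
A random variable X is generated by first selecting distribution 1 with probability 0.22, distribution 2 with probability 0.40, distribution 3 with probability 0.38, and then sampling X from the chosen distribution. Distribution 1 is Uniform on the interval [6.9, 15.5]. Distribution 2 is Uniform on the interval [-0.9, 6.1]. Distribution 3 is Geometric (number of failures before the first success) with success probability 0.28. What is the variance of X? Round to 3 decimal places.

19.212

Per component, 1: μ=11.2, E[X²]=131.603; 2: μ=2.6, E[X²]=10.8433; 3: μ=2.57143, E[X²]=15.7959.
E[X] = 0.22·11.2 + 0.4·2.6 + 0.38·2.57143 = 4.48114.
E[X²] = 0.22·131.603 + 0.4·10.8433 + 0.38·15.7959 = 39.2925.
Var(X) = E[X²] − (E[X])² = 39.2925 − 20.0806 = 19.2119.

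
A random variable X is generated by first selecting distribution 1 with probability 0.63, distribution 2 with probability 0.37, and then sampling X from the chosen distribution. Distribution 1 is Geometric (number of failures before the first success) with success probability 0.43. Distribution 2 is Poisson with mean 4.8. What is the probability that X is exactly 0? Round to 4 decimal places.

0.2739

Conditional on each component, P(X = 0): 1: 0.43; 2: 0.00822975.
By total probability, P(X = 0) = 0.63·0.43 + 0.37·0.00822975 = 0.273945.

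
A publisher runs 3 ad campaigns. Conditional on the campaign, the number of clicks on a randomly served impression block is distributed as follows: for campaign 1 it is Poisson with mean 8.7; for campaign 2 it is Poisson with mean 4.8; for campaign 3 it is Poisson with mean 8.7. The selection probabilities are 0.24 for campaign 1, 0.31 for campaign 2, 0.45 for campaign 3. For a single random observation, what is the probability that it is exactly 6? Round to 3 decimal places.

Conditional on each campaign, P(X = 6): 1: 0.100328; 2: 0.139798; 3: 0.100328.
By total probability, P(X = 6) = 0.24·0.100328 + 0.31·0.139798 + 0.45·0.100328 = 0.112564.

0.113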